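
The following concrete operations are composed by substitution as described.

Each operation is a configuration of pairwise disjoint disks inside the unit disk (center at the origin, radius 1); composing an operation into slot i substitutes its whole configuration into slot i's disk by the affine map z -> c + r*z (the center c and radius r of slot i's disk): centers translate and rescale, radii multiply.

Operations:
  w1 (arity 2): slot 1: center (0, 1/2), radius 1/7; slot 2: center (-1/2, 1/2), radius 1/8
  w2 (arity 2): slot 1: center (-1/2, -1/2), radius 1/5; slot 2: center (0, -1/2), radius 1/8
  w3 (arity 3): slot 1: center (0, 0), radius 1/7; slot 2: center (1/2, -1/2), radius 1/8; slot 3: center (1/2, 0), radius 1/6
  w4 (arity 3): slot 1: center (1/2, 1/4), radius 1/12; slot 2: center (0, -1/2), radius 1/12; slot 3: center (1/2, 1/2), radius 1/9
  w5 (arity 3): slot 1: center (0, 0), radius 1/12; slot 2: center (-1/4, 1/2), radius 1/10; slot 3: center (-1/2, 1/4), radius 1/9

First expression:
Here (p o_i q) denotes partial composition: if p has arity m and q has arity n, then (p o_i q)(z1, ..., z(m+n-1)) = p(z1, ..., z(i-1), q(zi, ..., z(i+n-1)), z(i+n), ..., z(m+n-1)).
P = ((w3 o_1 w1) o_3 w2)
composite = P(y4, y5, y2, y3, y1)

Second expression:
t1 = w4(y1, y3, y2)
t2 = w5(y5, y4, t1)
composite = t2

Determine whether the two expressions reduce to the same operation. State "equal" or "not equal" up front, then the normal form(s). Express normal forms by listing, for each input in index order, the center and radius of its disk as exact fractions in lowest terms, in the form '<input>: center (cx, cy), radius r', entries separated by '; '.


not equal; first: y1: center (1/2, 0), radius 1/6; y2: center (7/16, -9/16), radius 1/40; y3: center (1/2, -9/16), radius 1/64; y4: center (0, 1/14), radius 1/49; y5: center (-1/14, 1/14), radius 1/56; second: y1: center (-4/9, 5/18), radius 1/108; y2: center (-4/9, 11/36), radius 1/81; y3: center (-1/2, 7/36), radius 1/108; y4: center (-1/4, 1/2), radius 1/10; y5: center (0, 0), radius 1/12

The first expression, normalized: y1: center (1/2, 0), radius 1/6; y2: center (7/16, -9/16), radius 1/40; y3: center (1/2, -9/16), radius 1/64; y4: center (0, 1/14), radius 1/49; y5: center (-1/14, 1/14), radius 1/56
The second expression, normalized: y1: center (-4/9, 5/18), radius 1/108; y2: center (-4/9, 11/36), radius 1/81; y3: center (-1/2, 7/36), radius 1/108; y4: center (-1/4, 1/2), radius 1/10; y5: center (0, 0), radius 1/12
No match — not equal.


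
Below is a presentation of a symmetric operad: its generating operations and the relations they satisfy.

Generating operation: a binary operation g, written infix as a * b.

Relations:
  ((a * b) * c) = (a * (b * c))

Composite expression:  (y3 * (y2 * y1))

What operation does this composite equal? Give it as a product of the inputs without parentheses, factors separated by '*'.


Key point: g is associative — brackets drop, the y-order remains.
(y2 * y1) collapses to y2 * y1
(y3 * (y2 * y1)) collapses to y3 * y2 * y1

y3 * y2 * y1


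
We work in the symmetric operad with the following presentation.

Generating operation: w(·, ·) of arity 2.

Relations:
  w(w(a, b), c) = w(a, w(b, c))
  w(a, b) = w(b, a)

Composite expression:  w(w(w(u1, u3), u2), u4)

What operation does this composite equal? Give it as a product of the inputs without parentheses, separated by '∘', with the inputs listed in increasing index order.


Reordering under w is free, so list the u-inputs canonically.
w(u1, u3) linearizes to u1 ∘ u3
w(w(u1, u3), u2) linearizes to u1 ∘ u3 ∘ u2
w(w(w(u1, u3), u2), u4) linearizes to u1 ∘ u3 ∘ u2 ∘ u4
commutativity sorts the factors: u1 ∘ u2 ∘ u3 ∘ u4

u1 ∘ u2 ∘ u3 ∘ u4


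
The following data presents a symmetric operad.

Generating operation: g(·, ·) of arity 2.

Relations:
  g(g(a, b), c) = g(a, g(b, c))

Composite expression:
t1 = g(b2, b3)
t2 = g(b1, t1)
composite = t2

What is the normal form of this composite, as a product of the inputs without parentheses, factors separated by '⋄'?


b1 ⋄ b2 ⋄ b3

Key point: g is associative — brackets drop, the b-order remains.
g(b2, b3) linearizes to b2 ⋄ b3
g(b1, g(b2, b3)) linearizes to b1 ⋄ b2 ⋄ b3


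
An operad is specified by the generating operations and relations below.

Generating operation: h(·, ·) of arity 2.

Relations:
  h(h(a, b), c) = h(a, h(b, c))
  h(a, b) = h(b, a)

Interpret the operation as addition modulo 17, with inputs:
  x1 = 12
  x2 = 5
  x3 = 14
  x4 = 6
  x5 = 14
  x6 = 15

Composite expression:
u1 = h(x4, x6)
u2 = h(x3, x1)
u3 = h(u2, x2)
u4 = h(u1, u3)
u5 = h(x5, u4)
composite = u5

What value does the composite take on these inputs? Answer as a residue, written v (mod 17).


h(x4, x6) = 4
h(x3, x1) = 9
h(h(x3, x1), x2) = 14
h(h(x4, x6), h(h(x3, x1), x2)) = 1
h(x5, h(h(x4, x6), h(h(x3, x1), x2))) = 15

15 (mod 17)


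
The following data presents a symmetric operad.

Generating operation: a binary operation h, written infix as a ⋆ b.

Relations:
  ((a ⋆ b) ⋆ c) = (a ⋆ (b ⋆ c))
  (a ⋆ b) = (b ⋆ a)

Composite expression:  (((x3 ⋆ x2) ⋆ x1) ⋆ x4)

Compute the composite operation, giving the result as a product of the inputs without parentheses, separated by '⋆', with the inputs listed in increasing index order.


With h associative and commutative, the x-input set is all that matters.
(x3 ⋆ x2) reduces to x3 ⋆ x2
((x3 ⋆ x2) ⋆ x1) reduces to x3 ⋆ x2 ⋆ x1
(((x3 ⋆ x2) ⋆ x1) ⋆ x4) reduces to x3 ⋆ x2 ⋆ x1 ⋆ x4
the factors in increasing index order: x1 ⋆ x2 ⋆ x3 ⋆ x4

x1 ⋆ x2 ⋆ x3 ⋆ x4


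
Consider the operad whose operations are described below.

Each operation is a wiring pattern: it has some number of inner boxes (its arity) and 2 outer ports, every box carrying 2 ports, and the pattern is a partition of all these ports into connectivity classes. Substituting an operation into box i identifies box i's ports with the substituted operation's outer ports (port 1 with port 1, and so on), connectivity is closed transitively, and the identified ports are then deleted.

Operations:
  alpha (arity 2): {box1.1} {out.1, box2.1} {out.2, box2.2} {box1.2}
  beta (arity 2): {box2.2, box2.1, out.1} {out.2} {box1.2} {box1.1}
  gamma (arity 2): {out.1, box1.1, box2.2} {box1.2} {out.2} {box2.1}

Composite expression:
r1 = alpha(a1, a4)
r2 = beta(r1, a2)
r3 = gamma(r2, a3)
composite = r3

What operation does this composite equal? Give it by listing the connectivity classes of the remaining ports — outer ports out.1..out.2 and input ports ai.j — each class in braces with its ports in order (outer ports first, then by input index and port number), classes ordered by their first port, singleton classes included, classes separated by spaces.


Treat the ports identified at gamma as solder joints: merge, then drop.
through alpha, on inputs (a1, a4): {out.1, a4.1} {out.2, a4.2} {a1.1} {a1.2} (out.j = stage outer ports)
through beta, on inputs (a1, a4, a2): {out.1, a2.1, a2.2} {out.2} {a1.1} {a1.2} {a4.1} {a4.2} (out.j = stage outer ports)
through gamma, on inputs (a1, a4, a2, a3): {out.1, a2.1, a2.2, a3.2} {out.2} {a1.1} {a1.2} {a3.1} {a4.1} {a4.2} (out.j = stage outer ports)

{out.1, a2.1, a2.2, a3.2} {out.2} {a1.1} {a1.2} {a3.1} {a4.1} {a4.2}


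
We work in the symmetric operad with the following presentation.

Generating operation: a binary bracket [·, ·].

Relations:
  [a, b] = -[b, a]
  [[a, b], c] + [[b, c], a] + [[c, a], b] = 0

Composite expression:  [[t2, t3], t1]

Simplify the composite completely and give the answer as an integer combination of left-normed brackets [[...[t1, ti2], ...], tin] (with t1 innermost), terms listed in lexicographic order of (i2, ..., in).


A multilinear Lie element is pinned by t1-initial words (t1 innermost).
Composite bracket: [[t2, t3], t1]
Applying ab - ba throughout gives 4 signed words (2^2 = 4).
Coefficients come from the t1-initial words:
  from t1t2t3, sign -1: term -[[t1, t2], t3]
  from t1t3t2, sign +1: term +[[t1, t3], t2]

-[[t1, t2], t3] + [[t1, t3], t2]


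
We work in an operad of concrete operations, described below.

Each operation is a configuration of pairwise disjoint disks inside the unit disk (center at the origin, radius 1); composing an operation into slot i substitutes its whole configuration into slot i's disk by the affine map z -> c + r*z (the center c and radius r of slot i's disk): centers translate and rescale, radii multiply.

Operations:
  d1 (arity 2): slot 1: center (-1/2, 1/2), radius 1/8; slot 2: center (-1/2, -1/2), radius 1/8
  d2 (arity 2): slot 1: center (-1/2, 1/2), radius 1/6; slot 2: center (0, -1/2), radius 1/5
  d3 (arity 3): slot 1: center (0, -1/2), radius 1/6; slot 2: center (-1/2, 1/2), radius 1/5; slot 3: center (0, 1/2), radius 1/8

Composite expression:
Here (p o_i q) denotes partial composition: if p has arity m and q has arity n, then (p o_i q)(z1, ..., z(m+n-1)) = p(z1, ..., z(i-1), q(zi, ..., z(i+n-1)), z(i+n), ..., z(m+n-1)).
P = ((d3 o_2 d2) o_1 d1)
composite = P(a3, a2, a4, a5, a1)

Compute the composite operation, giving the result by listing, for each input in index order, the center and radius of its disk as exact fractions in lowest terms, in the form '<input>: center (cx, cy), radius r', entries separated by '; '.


a1: center (0, 1/2), radius 1/8; a2: center (-1/12, -7/12), radius 1/48; a3: center (-1/12, -5/12), radius 1/48; a4: center (-3/5, 3/5), radius 1/30; a5: center (-1/2, 2/5), radius 1/25


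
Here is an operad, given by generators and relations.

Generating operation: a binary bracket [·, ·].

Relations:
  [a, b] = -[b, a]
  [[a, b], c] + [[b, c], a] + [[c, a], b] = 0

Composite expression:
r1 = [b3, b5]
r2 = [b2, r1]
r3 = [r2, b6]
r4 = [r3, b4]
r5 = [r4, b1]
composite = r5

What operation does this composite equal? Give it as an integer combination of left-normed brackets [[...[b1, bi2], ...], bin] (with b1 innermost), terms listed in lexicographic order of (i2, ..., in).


A multilinear Lie element is pinned by b1-initial words (b1 innermost).
Composite bracket: [[[[b2, [b3, b5]], b6], b4], b1]
Full expansion: 32 signed words from ab - ba (2^5 = 32).
Keep just the words that open with b1:
  b1b2b3b5b6b4 appears with sign -1, giving the term -[[[[[b1, b2], b3], b5], b6], b4]
  b1b2b5b3b6b4 appears with sign +1, giving the term +[[[[[b1, b2], b5], b3], b6], b4]
  b1b3b5b2b6b4 appears with sign +1, giving the term +[[[[[b1, b3], b5], b2], b6], b4]
  b1b4b2b3b5b6 appears with sign +1, giving the term +[[[[[b1, b4], b2], b3], b5], b6]
  b1b4b2b5b3b6 appears with sign -1, giving the term -[[[[[b1, b4], b2], b5], b3], b6]
  b1b4b3b5b2b6 appears with sign -1, giving the term -[[[[[b1, b4], b3], b5], b2], b6]
  b1b4b5b3b2b6 appears with sign +1, giving the term +[[[[[b1, b4], b5], b3], b2], b6]
  b1b4b6b2b3b5 appears with sign -1, giving the term -[[[[[b1, b4], b6], b2], b3], b5]
  b1b4b6b2b5b3 appears with sign +1, giving the term +[[[[[b1, b4], b6], b2], b5], b3]
  b1b4b6b3b5b2 appears with sign +1, giving the term +[[[[[b1, b4], b6], b3], b5], b2]
  b1b4b6b5b3b2 appears with sign -1, giving the term -[[[[[b1, b4], b6], b5], b3], b2]
  b1b5b3b2b6b4 appears with sign -1, giving the term -[[[[[b1, b5], b3], b2], b6], b4]
  b1b6b2b3b5b4 appears with sign +1, giving the term +[[[[[b1, b6], b2], b3], b5], b4]
  b1b6b2b5b3b4 appears with sign -1, giving the term -[[[[[b1, b6], b2], b5], b3], b4]
  b1b6b3b5b2b4 appears with sign -1, giving the term -[[[[[b1, b6], b3], b5], b2], b4]
  b1b6b5b3b2b4 appears with sign +1, giving the term +[[[[[b1, b6], b5], b3], b2], b4]

-[[[[[b1, b2], b3], b5], b6], b4] + [[[[[b1, b2], b5], b3], b6], b4] + [[[[[b1, b3], b5], b2], b6], b4] + [[[[[b1, b4], b2], b3], b5], b6] - [[[[[b1, b4], b2], b5], b3], b6] - [[[[[b1, b4], b3], b5], b2], b6] + [[[[[b1, b4], b5], b3], b2], b6] - [[[[[b1, b4], b6], b2], b3], b5] + [[[[[b1, b4], b6], b2], b5], b3] + [[[[[b1, b4], b6], b3], b5], b2] - [[[[[b1, b4], b6], b5], b3], b2] - [[[[[b1, b5], b3], b2], b6], b4] + [[[[[b1, b6], b2], b3], b5], b4] - [[[[[b1, b6], b2], b5], b3], b4] - [[[[[b1, b6], b3], b5], b2], b4] + [[[[[b1, b6], b5], b3], b2], b4]


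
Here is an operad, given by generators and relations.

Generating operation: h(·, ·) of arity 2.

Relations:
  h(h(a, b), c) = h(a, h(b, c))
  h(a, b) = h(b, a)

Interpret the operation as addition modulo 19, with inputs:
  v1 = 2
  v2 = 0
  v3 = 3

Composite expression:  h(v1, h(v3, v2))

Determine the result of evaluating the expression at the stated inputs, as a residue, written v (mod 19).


5 (mod 19)


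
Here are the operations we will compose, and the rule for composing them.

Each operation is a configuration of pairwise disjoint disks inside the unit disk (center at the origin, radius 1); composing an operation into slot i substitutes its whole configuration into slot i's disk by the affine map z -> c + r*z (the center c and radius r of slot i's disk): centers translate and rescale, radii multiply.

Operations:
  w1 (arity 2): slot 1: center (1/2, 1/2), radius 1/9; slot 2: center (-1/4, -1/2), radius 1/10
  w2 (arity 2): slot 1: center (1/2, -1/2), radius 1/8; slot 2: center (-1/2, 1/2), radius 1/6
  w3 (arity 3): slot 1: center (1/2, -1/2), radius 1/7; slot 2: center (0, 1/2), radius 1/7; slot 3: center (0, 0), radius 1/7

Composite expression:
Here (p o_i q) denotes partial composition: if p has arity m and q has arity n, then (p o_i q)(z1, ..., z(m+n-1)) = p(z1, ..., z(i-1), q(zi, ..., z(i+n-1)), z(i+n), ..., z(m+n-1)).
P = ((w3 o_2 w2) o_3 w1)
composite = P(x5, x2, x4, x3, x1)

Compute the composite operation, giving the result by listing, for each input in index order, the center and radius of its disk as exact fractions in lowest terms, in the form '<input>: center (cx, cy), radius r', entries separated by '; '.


Below w3, radii multiply path by path; the x-disk centers shift.
x5: after 1 affine step, its disk has center (1/2, -1/2), radius 1/7
x2: after 2 affine steps, its disk has center (1/14, 3/7), radius 1/56
x4: after 3 affine steps, its disk has center (-5/84, 7/12), radius 1/378
x3: after 3 affine steps, its disk has center (-13/168, 47/84), radius 1/420
x1: after 1 affine step, its disk has center (0, 0), radius 1/7

x1: center (0, 0), radius 1/7; x2: center (1/14, 3/7), radius 1/56; x3: center (-13/168, 47/84), radius 1/420; x4: center (-5/84, 7/12), radius 1/378; x5: center (1/2, -1/2), radius 1/7


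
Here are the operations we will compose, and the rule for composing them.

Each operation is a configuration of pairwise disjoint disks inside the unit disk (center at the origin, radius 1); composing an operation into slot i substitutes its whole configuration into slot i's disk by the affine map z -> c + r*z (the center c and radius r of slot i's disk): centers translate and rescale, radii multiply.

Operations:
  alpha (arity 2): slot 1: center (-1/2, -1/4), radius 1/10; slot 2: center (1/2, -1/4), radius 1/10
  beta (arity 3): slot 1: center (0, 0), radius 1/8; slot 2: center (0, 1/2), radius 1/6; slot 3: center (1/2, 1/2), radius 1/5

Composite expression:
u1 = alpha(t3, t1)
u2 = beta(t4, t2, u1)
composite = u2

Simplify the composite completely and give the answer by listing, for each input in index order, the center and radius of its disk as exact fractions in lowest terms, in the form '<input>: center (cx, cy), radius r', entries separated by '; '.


t1: center (3/5, 9/20), radius 1/50; t2: center (0, 1/2), radius 1/6; t3: center (2/5, 9/20), radius 1/50; t4: center (0, 0), radius 1/8

Affine substitution under beta: radii multiply and t-centers shift.
input t4: composing its 1 substitution step yields center (0, 0), radius 1/8
input t2: composing its 1 substitution step yields center (0, 1/2), radius 1/6
input t3: composing its 2 substitution steps yields center (2/5, 9/20), radius 1/50
input t1: composing its 2 substitution steps yields center (3/5, 9/20), radius 1/50


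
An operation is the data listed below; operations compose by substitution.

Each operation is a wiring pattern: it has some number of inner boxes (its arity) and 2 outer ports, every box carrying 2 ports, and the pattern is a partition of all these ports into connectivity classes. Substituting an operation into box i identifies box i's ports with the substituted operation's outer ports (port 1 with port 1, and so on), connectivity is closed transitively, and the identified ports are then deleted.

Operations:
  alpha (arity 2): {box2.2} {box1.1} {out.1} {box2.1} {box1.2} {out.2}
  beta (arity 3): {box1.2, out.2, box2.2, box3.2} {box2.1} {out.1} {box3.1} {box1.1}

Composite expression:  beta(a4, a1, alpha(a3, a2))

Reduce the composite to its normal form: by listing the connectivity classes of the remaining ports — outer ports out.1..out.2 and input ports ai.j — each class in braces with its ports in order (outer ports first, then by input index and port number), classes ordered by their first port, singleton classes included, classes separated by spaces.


{out.1} {out.2, a1.2, a4.2} {a1.1} {a2.1} {a2.2} {a3.1} {a3.2} {a4.1}

After gluing at beta, chains via deleted ports link the a-ports.
composing alpha on (a3, a2), with out.j its own outer ports: {out.1} {out.2} {a2.1} {a2.2} {a3.1} {a3.2}
composing beta on (a4, a1, a3, a2), with out.j its own outer ports: {out.1} {out.2, a1.2, a4.2} {a1.1} {a2.1} {a2.2} {a3.1} {a3.2} {a4.1}


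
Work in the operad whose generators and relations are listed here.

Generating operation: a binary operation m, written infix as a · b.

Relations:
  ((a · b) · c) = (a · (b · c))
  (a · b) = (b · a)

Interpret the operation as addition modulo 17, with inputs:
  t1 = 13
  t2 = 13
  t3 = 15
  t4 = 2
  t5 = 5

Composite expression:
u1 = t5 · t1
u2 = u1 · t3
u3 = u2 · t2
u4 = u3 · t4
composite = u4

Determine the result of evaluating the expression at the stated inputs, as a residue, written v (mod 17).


14 (mod 17)

(t5 · t1) = 1
((t5 · t1) · t3) = 16
(((t5 · t1) · t3) · t2) = 12
((((t5 · t1) · t3) · t2) · t4) = 14


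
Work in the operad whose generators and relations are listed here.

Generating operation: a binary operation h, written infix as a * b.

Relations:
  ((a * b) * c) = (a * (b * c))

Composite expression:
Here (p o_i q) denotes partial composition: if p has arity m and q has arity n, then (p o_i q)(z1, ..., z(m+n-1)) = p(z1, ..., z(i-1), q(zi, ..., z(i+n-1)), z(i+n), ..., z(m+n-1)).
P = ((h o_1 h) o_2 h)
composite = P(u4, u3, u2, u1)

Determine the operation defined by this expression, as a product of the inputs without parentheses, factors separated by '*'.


All parenthesizations of h agree; list the u-inputs left to right.
(u3 * u2) spells out as u3 * u2
(u4 * (u3 * u2)) spells out as u4 * u3 * u2
((u4 * (u3 * u2)) * u1) spells out as u4 * u3 * u2 * u1

u4 * u3 * u2 * u1


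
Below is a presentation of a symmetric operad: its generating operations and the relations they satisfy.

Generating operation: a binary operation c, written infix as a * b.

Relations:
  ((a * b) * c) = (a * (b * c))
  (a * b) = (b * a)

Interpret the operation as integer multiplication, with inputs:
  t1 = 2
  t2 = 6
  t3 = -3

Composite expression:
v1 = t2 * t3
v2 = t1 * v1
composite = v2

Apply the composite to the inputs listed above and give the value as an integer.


-36

(t2 * t3) = -18
(t1 * (t2 * t3)) = -36


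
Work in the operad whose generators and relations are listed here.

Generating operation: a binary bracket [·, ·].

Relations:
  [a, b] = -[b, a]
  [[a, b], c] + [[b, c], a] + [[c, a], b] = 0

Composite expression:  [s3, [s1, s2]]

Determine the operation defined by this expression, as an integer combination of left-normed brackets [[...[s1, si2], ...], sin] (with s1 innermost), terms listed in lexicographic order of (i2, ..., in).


-[[s1, s2], s3]


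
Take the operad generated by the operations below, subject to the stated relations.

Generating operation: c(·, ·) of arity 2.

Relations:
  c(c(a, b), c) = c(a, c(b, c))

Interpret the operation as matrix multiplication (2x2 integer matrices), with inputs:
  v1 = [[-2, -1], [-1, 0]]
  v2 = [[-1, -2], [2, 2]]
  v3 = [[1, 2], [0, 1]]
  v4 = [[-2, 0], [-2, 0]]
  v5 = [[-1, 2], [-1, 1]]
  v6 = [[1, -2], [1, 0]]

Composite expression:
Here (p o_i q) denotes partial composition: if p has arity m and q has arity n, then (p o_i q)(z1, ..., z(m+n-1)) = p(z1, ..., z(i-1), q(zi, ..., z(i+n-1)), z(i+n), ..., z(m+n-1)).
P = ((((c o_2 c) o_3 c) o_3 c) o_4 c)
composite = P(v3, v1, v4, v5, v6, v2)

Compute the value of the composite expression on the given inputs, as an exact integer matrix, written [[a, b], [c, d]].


[[30, 20], [6, 4]]

c(v5, v6) = [[1, 2], [0, 2]]
c(v4, c(v5, v6)) = [[-2, -4], [-2, -4]]
c(c(v4, c(v5, v6)), v2) = [[-6, -4], [-6, -4]]
c(v1, c(c(v4, c(v5, v6)), v2)) = [[18, 12], [6, 4]]
c(v3, c(v1, c(c(v4, c(v5, v6)), v2))) = [[30, 20], [6, 4]]


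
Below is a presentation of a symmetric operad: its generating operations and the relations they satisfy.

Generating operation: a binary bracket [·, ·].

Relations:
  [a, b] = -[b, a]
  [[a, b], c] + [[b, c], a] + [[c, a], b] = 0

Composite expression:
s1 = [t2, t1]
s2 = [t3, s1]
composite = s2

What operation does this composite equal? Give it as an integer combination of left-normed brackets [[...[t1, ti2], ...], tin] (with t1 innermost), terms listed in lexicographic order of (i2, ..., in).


[[t1, t2], t3]

Antisymmetry and Jacobi reduce to t1-anchored left-normed brackets.
Composite bracket: [t3, [t2, t1]]
Applying ab - ba throughout gives 4 signed words (2^2 = 4).
The t1-initial words carry the normal form:
  from t1t2t3, sign +1: term +[[t1, t2], t3]


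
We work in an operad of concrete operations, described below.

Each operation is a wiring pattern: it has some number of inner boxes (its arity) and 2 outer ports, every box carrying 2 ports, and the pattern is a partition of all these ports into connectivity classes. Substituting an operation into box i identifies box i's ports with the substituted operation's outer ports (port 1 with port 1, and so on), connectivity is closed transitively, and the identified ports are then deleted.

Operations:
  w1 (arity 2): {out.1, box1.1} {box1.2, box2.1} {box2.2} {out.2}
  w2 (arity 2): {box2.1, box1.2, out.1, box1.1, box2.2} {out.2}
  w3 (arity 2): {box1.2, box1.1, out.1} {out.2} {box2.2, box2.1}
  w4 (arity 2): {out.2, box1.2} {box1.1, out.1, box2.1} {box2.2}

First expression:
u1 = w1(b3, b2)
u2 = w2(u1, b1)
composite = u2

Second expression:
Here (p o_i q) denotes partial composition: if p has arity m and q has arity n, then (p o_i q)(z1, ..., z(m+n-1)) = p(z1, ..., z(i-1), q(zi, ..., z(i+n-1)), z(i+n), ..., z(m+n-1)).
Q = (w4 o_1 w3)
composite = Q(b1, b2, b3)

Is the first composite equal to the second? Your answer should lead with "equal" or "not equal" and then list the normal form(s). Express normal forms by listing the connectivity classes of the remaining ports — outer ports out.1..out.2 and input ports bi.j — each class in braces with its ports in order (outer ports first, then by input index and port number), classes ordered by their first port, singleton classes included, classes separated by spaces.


not equal; the first gives {out.1, b1.1, b1.2, b3.1} {out.2} {b2.1, b3.2} {b2.2} and the second {out.1, b1.1, b1.2, b3.1} {out.2} {b2.1, b2.2} {b3.2}


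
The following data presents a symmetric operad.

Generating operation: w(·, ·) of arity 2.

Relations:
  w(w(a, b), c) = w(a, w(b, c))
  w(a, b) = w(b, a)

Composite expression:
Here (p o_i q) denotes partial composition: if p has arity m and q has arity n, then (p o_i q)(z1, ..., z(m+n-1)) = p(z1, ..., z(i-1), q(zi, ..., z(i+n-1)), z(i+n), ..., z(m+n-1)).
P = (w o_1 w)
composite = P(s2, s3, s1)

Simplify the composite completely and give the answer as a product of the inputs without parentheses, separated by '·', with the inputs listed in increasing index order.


s1 · s2 · s3

Key point: w commutes, so take the s-inputs in any fixed order.
w(s2, s3) reduces to s2 · s3
w(w(s2, s3), s1) reduces to s2 · s3 · s1
the factors in increasing index order: s1 · s2 · s3


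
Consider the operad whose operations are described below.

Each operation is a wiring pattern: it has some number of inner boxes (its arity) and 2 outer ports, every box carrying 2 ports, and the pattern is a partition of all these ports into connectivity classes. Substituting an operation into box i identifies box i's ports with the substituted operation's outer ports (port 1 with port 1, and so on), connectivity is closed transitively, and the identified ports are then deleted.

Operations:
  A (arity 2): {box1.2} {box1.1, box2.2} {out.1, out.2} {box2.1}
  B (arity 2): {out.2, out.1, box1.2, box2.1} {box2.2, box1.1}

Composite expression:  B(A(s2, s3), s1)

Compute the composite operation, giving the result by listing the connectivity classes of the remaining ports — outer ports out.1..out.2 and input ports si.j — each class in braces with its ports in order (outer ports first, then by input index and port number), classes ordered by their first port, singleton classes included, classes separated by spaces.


Reachability decides: close wires over B-identified ports.
the subtree at A composes to {out.1, out.2} {s2.1, s3.2} {s2.2} {s3.1} on (s2, s3); out.j = own outer ports
the subtree at B composes to {out.1, out.2, s1.1, s1.2} {s2.1, s3.2} {s2.2} {s3.1} on (s2, s3, s1); out.j = own outer ports

{out.1, out.2, s1.1, s1.2} {s2.1, s3.2} {s2.2} {s3.1}


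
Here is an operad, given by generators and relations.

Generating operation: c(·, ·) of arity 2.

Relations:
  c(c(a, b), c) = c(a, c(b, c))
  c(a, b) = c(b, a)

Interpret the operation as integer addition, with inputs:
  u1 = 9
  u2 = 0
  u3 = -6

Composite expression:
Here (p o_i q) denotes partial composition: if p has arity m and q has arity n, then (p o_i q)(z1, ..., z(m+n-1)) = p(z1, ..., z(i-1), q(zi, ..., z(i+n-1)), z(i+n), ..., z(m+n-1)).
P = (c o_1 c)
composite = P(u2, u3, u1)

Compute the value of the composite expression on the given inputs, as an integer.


3

c(u2, u3) = -6
c(c(u2, u3), u1) = 3


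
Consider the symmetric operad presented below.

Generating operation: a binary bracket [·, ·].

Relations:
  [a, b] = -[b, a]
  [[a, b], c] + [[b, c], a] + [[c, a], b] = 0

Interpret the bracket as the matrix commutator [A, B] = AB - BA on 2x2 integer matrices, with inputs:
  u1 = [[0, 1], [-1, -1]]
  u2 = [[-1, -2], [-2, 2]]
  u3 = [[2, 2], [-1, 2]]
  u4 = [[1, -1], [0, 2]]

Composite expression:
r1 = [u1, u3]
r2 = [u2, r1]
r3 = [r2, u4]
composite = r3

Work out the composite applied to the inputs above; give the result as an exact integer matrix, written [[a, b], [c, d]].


[[-1, -6], [1, 1]]


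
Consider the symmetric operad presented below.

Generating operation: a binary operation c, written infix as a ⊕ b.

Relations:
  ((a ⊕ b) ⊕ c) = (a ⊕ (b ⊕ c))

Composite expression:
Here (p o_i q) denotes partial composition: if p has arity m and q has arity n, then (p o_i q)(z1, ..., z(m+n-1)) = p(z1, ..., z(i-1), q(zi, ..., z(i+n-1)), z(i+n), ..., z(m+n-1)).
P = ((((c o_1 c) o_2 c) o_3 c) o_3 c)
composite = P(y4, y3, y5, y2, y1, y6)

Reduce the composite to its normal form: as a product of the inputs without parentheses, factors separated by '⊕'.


y4 ⊕ y3 ⊕ y5 ⊕ y2 ⊕ y1 ⊕ y6

Key point: c is associative — brackets drop, the y-order remains.
(y5 ⊕ y2) linearizes to y5 ⊕ y2
((y5 ⊕ y2) ⊕ y1) linearizes to y5 ⊕ y2 ⊕ y1
(y3 ⊕ ((y5 ⊕ y2) ⊕ y1)) linearizes to y3 ⊕ y5 ⊕ y2 ⊕ y1
(y4 ⊕ (y3 ⊕ ((y5 ⊕ y2) ⊕ y1))) linearizes to y4 ⊕ y3 ⊕ y5 ⊕ y2 ⊕ y1
((y4 ⊕ (y3 ⊕ ((y5 ⊕ y2) ⊕ y1))) ⊕ y6) linearizes to y4 ⊕ y3 ⊕ y5 ⊕ y2 ⊕ y1 ⊕ y6


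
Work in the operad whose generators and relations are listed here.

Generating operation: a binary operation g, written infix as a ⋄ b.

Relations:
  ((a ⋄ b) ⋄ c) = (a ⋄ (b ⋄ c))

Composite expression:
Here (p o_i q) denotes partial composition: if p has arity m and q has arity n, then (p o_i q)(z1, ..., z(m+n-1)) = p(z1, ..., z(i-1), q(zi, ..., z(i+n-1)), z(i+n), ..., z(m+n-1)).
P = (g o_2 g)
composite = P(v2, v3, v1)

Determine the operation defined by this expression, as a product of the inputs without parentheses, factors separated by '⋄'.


v2 ⋄ v3 ⋄ v1

Every regrouping of g is equal, so read the v-inputs in written order.
(v3 ⋄ v1) unparenthesizes to v3 ⋄ v1
(v2 ⋄ (v3 ⋄ v1)) unparenthesizes to v2 ⋄ v3 ⋄ v1


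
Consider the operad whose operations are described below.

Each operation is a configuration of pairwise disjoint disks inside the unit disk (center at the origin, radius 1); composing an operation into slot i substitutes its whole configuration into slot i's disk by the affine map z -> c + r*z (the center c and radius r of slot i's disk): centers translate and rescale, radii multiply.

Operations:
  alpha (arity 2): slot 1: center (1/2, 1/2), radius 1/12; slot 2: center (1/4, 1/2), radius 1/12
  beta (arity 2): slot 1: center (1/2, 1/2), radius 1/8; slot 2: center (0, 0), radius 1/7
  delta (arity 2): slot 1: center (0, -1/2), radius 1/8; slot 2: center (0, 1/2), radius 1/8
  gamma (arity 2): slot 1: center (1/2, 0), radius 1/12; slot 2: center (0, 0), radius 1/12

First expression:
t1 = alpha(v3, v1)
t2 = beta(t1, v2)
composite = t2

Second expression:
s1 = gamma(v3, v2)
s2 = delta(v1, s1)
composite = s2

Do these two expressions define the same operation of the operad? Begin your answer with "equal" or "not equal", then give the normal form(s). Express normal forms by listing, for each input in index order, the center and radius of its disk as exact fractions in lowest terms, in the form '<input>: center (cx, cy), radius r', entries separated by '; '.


not equal; first: v1: center (17/32, 9/16), radius 1/96; v2: center (0, 0), radius 1/7; v3: center (9/16, 9/16), radius 1/96; second: v1: center (0, -1/2), radius 1/8; v2: center (0, 1/2), radius 1/96; v3: center (1/16, 1/2), radius 1/96

The first expression, normalized: v1: center (17/32, 9/16), radius 1/96; v2: center (0, 0), radius 1/7; v3: center (9/16, 9/16), radius 1/96
The second expression, normalized: v1: center (0, -1/2), radius 1/8; v2: center (0, 1/2), radius 1/96; v3: center (1/16, 1/2), radius 1/96
Different reductions; not equal.


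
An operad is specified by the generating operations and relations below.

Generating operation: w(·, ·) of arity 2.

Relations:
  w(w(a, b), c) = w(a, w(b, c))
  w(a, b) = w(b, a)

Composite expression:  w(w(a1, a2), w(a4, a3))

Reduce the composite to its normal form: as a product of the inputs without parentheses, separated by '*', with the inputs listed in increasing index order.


Any arrangement under w is one operation, so sort the a-inputs.
w(a1, a2) unparenthesizes to a1 * a2
w(a4, a3) unparenthesizes to a4 * a3
w(w(a1, a2), w(a4, a3)) unparenthesizes to a1 * a2 * a4 * a3
reordering the factors by index: a1 * a2 * a3 * a4

a1 * a2 * a3 * a4


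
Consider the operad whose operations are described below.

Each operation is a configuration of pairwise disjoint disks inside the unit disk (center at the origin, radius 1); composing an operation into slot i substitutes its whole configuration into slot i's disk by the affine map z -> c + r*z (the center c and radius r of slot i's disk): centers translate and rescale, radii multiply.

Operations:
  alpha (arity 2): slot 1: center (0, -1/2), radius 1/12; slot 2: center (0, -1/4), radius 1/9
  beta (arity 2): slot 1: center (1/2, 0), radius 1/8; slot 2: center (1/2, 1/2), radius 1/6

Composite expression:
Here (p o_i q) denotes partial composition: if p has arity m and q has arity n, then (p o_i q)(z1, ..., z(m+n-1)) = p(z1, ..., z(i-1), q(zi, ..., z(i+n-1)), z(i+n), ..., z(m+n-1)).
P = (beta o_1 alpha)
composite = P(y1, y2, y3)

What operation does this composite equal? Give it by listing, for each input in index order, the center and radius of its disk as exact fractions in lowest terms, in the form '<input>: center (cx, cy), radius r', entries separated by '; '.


y1: center (1/2, -1/16), radius 1/96; y2: center (1/2, -1/32), radius 1/72; y3: center (1/2, 1/2), radius 1/6

Below beta, radii multiply path by path; the y-disk centers shift.
y1 passes through 2 substitutions, ending at center (1/2, -1/16), radius 1/96
y2 passes through 2 substitutions, ending at center (1/2, -1/32), radius 1/72
y3 passes through 1 substitution, ending at center (1/2, 1/2), radius 1/6


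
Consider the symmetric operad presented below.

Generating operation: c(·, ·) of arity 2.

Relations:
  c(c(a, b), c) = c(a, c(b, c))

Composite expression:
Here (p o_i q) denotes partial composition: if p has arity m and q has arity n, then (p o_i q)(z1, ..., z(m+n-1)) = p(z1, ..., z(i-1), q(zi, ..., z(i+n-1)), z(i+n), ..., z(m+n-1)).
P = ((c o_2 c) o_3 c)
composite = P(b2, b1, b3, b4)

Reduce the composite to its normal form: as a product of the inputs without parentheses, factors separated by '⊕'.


b2 ⊕ b1 ⊕ b3 ⊕ b4

The c-tree's shape is irrelevant; the b-reading-order decides.
c(b3, b4) collapses to b3 ⊕ b4
c(b1, c(b3, b4)) collapses to b1 ⊕ b3 ⊕ b4
c(b2, c(b1, c(b3, b4))) collapses to b2 ⊕ b1 ⊕ b3 ⊕ b4


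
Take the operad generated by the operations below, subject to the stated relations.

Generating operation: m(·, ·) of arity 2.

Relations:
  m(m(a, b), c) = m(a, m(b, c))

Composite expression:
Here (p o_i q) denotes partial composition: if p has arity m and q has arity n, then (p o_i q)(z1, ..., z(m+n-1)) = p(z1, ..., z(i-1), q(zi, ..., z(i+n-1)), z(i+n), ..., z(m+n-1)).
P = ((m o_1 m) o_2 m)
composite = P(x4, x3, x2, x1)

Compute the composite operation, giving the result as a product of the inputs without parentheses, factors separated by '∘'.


x4 ∘ x3 ∘ x2 ∘ x1

Key point: m is associative — brackets drop, the x-order remains.
m(x3, x2) linearizes to x3 ∘ x2
m(x4, m(x3, x2)) linearizes to x4 ∘ x3 ∘ x2
m(m(x4, m(x3, x2)), x1) linearizes to x4 ∘ x3 ∘ x2 ∘ x1


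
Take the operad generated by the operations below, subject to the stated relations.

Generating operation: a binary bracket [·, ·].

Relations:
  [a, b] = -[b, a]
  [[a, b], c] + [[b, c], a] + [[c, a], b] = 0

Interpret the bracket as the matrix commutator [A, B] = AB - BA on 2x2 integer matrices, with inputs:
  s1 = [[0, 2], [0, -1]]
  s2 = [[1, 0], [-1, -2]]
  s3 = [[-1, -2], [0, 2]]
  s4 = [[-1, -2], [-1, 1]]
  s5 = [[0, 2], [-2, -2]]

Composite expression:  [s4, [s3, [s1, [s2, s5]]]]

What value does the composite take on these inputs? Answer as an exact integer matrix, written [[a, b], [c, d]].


[[62, -44], [-40, -62]]

[s2, s5] = [[2, 6], [4, -2]]
[s1, [s2, s5]] = [[8, -2], [-4, -8]]
[s3, [s1, [s2, s5]]] = [[8, 38], [-12, -8]]
[s4, [s3, [s1, [s2, s5]]]] = [[62, -44], [-40, -62]]


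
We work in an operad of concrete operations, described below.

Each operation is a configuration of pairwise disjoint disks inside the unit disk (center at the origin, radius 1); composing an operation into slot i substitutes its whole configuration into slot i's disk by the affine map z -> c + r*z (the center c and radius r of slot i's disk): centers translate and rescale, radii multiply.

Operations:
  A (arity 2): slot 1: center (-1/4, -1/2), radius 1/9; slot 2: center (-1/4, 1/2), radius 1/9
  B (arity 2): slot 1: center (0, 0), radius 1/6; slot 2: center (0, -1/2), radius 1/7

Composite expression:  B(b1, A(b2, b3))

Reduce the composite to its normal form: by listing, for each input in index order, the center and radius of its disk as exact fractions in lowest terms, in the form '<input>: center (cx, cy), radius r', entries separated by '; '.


b1: center (0, 0), radius 1/6; b2: center (-1/28, -4/7), radius 1/63; b3: center (-1/28, -3/7), radius 1/63

Each b-disk chains the slot maps above it in B; radii multiply.
input b1: composing its 1 substitution step yields center (0, 0), radius 1/6
input b2: composing its 2 substitution steps yields center (-1/28, -4/7), radius 1/63
input b3: composing its 2 substitution steps yields center (-1/28, -3/7), radius 1/63


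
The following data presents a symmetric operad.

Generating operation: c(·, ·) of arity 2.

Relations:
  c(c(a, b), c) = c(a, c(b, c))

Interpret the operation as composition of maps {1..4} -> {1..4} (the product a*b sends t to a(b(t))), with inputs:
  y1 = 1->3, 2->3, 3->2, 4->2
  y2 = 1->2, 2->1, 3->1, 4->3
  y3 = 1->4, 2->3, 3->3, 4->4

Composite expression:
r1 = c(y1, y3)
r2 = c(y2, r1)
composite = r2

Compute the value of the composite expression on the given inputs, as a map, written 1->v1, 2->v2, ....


1->1, 2->1, 3->1, 4->1


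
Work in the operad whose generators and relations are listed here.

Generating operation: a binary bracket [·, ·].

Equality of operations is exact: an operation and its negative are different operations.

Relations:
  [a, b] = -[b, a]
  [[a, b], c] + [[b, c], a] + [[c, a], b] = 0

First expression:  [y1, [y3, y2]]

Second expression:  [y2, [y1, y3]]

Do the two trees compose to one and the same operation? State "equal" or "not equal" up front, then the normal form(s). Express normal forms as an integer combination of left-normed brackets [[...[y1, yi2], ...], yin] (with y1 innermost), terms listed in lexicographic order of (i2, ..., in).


not equal; the first gives -[[y1, y2], y3] + [[y1, y3], y2] and the second -[[y1, y3], y2]

In normal form, the first expression is -[[y1, y2], y3] + [[y1, y3], y2]
In normal form, the second expression is -[[y1, y3], y2]
Distinct normal forms: not equal.


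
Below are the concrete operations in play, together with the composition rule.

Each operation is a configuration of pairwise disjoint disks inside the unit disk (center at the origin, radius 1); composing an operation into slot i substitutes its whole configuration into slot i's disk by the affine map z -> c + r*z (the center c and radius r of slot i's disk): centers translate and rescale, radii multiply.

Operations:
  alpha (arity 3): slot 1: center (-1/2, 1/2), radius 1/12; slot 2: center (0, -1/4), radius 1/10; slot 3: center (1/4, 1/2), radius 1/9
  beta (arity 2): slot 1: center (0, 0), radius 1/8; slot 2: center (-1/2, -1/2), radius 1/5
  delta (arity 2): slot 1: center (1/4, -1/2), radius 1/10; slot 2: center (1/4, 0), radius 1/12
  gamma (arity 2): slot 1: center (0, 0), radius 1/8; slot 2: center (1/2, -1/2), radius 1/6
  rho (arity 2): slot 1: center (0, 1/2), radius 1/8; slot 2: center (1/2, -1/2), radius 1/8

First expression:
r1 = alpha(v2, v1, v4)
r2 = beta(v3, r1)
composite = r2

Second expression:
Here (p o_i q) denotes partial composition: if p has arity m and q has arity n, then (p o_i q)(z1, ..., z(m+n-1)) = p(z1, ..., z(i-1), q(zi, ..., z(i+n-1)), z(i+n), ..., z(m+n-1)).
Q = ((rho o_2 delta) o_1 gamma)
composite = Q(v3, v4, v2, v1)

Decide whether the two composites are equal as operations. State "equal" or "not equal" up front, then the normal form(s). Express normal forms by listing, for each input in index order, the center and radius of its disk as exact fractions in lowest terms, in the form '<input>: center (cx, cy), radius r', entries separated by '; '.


not equal — first v1: center (-1/2, -11/20), radius 1/50; v2: center (-3/5, -2/5), radius 1/60; v3: center (0, 0), radius 1/8; v4: center (-9/20, -2/5), radius 1/45, second v1: center (17/32, -1/2), radius 1/96; v2: center (17/32, -9/16), radius 1/80; v3: center (0, 1/2), radius 1/64; v4: center (1/16, 7/16), radius 1/48

Normal form of the first expression: v1: center (-1/2, -11/20), radius 1/50; v2: center (-3/5, -2/5), radius 1/60; v3: center (0, 0), radius 1/8; v4: center (-9/20, -2/5), radius 1/45
Normal form of the second expression: v1: center (17/32, -1/2), radius 1/96; v2: center (17/32, -9/16), radius 1/80; v3: center (0, 1/2), radius 1/64; v4: center (1/16, 7/16), radius 1/48
The forms do not match — not equal.


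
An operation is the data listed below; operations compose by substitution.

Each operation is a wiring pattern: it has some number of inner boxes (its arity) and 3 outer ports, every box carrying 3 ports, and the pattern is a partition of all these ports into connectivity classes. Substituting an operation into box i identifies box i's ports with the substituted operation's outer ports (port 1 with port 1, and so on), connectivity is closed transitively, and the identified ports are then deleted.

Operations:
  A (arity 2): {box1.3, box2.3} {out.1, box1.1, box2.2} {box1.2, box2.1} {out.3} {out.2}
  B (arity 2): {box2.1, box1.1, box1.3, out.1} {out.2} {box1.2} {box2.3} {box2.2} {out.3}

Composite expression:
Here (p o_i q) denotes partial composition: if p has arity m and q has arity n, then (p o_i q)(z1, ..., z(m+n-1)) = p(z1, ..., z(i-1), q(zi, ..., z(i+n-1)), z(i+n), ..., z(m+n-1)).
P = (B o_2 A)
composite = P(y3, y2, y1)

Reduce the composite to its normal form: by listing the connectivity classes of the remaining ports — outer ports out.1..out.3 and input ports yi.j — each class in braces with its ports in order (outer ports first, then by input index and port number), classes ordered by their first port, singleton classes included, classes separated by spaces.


{out.1, y1.2, y2.1, y3.1, y3.3} {out.2} {out.3} {y1.1, y2.2} {y1.3, y2.3} {y3.2}
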